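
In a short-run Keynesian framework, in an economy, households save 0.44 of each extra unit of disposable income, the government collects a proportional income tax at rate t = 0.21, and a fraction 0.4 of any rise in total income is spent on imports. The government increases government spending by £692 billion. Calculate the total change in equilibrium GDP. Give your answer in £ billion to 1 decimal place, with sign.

+£722.6 billion

MPC = 1 − MPS = 1 − 0.44 = 0.56.
Spending multiplier = 1/(1 − c(1−t) + m) = 1/(1 − 0.56×0.79 + 0.4) = 1/0.9576 ≈ 1.044.
ΔY = k × ΔG = (+£692 billion) / 0.9576 ≈ +£722.6 billion.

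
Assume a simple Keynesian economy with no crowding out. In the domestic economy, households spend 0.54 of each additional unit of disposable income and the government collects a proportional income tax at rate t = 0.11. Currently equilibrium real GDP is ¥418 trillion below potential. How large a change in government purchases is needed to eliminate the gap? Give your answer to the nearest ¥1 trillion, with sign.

+¥217 trillion

Spending multiplier = 1/(1 − c(1−t)) = 1/(1 − 0.54×0.89) = 1/0.5194 ≈ 1.925.
Need ΔY = +¥418 trillion, so ΔG = ΔY/k = (+¥418 trillion) × 0.5194 ≈ +¥217 trillion.
The government should increase government purchases by ¥217 trillion.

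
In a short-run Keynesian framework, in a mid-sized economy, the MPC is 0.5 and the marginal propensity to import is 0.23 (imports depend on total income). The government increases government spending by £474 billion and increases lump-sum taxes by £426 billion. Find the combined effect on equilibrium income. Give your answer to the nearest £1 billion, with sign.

+£358 billion

Expenditure multiplier = 1/(1 − c + m) = 1/(1 − 0.5 + 0.23) = 1/0.73 ≈ 1.37.
ΔG contributes k·ΔG = (+£474 billion) / 0.73 ≈ +£649.3 billion.
ΔT of +£426 billion changes first-round spending by −c·ΔT = −£213 billion, contributing k·(−c·ΔT) = (−£213 billion) / 0.73 ≈ −£291.8 billion.
Net ΔY = k(ΔG − c·ΔT) = (+£261 billion) / 0.73 ≈ +£358 billion.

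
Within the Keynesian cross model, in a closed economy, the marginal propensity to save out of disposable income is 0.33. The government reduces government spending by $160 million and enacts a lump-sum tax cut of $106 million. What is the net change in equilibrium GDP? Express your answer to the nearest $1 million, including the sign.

−$270 million

MPC = 1 − MPS = 1 − 0.33 = 0.67.
Expenditure multiplier = 1/(1 − MPC) = 1/(1 − 0.67) = 1/0.33 ≈ 3.03.
ΔG contributes k·ΔG = (−$160 million) / 0.33 ≈ −$484.8 million.
ΔT of −$106 million changes first-round spending by −c·ΔT = +$71.02 million, contributing k·(−c·ΔT) = (+$71.02 million) / 0.33 ≈ +$215.2 million.
Net ΔY = k(ΔG − c·ΔT) = (−$88.98 million) / 0.33 ≈ −$270 million.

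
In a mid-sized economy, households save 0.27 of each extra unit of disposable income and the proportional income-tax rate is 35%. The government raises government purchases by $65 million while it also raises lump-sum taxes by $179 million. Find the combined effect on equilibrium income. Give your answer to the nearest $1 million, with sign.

−$125 million

MPC = 1 − MPS = 1 − 0.27 = 0.73.
Expenditure multiplier = 1/(1 − c(1−t)) = 1/(1 − 0.73×0.65) = 1/0.5255 ≈ 1.903.
ΔG contributes k·ΔG = (+$65 million) / 0.5255 ≈ +$123.7 million.
ΔT of +$179 million changes first-round spending by −c·ΔT = −$130.67 million, contributing k·(−c·ΔT) = (−$130.67 million) / 0.5255 ≈ −$248.7 million.
Net ΔY = k(ΔG − c·ΔT) = (−$65.67 million) / 0.5255 ≈ −$125 million.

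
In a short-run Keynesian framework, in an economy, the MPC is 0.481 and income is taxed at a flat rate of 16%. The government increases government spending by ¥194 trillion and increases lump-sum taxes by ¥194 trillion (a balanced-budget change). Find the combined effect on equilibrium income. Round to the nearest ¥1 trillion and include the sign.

+¥169 trillion

Expenditure multiplier = 1/(1 − c(1−t)) = 1/(1 − 0.481×0.84) = 1/0.59596 ≈ 1.678.
ΔG contributes k·ΔG = (+¥194 trillion) / 0.59596 ≈ +¥325.5 trillion.
ΔT of +¥194 trillion changes first-round spending by −c·ΔT = −¥93.314 trillion, contributing k·(−c·ΔT) = (−¥93.314 trillion) / 0.59596 ≈ −¥156.6 trillion.
Net ΔY = k(ΔG − c·ΔT) = (+¥100.686 trillion) / 0.59596 ≈ +¥169 trillion.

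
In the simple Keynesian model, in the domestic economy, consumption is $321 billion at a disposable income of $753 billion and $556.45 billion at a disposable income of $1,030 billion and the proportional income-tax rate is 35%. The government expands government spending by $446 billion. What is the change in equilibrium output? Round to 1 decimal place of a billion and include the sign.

+$996.6 billion

MPC = ΔC/ΔYd = (556.45 − 321)/(1,030 − 753) = 235.45/277 = 0.85.
Spending multiplier = 1/(1 − c(1−t)) = 1/(1 − 0.85×0.65) = 1/0.4475 ≈ 2.235.
ΔY = k × ΔG = (+$446 billion) / 0.4475 ≈ +$996.6 billion.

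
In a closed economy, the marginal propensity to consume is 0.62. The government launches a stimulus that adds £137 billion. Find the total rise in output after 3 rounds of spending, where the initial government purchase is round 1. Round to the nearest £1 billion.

Round 1 adds ΔG = £137 billion; each later round is MPC = 0.62 times the previous.
After 3 rounds: 137 + 84.94 + 52.6628 = ΔG·(1 − c^3)/(1 − c) = 137 × (1 − 0.238328)/0.38 ≈ £275 billion.

£275 billion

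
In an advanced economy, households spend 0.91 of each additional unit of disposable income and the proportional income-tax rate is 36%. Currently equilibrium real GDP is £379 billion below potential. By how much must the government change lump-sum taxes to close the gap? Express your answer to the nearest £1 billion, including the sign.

−£174 billion

Spending multiplier = 1/(1 − c(1−t)) = 1/(1 − 0.91×0.64) = 1/0.4176 ≈ 2.395.
Tax multiplier = −c·k = −0.91/0.4176 ≈ −2.179. Need ΔY = +£379 billion, so ΔT = ΔY/(−c·k) = −(+£379 billion) × 0.4176 / 0.91 ≈ −£174 billion.
The government should cut lump-sum taxes by £174 billion.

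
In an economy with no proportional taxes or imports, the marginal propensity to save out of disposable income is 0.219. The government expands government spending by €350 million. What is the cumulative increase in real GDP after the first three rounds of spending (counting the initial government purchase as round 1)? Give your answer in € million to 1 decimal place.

€836.8 million

MPC = 1 − MPS = 1 − 0.219 = 0.781.
Round 1 adds ΔG = €350 million; each later round is MPC = 0.781 times the previous.
After 3 rounds: 350 + 273.35 + 213.48635 = ΔG·(1 − c^3)/(1 − c) = 350 × (1 − 0.476379541)/0.219 ≈ €836.8 million.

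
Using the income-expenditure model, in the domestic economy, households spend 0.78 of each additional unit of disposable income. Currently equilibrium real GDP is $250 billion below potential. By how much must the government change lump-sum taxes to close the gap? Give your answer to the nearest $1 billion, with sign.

−$71 billion

Spending multiplier = 1/(1 − MPC) = 1/(1 − 0.78) = 1/0.22 ≈ 4.545.
Tax multiplier = −c·k = −0.78/0.22 ≈ −3.545. Need ΔY = +$250 billion, so ΔT = ΔY/(−c·k) = −(+$250 billion) × 0.22 / 0.78 ≈ −$71 billion.
The government should cut lump-sum taxes by $71 billion.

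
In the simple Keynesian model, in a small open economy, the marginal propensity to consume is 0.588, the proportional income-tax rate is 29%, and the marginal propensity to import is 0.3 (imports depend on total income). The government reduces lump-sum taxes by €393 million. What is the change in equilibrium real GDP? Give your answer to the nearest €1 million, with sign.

+€262 million

A lump-sum tax change of −€393 million shifts disposable income by +€393 million; first-round consumption changes by −c × ΔT = −0.588 × (−€393 million) = +€231.084 million.
Expenditure multiplier = 1/(1 − c(1−t) + m) = 1/(1 − 0.588×0.71 + 0.3) = 1/0.88252 ≈ 1.133.
The tax multiplier is −c × k ≈ −0.666, so ΔY = k × (−c·ΔT) = (+€231.084 million) / 0.88252 ≈ +€262 million.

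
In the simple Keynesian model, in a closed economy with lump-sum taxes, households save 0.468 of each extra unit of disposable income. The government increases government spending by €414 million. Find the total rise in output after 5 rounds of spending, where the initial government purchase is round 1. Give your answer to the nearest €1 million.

€847 million

MPC = 1 − MPS = 1 − 0.468 = 0.532.
Round 1 adds ΔG = €414 million; each later round is MPC = 0.532 times the previous.
After 5 rounds: 414 + 220.248 + 117.171936 + 62.335469952 + 33.162470014464 = ΔG·(1 − c^5)/(1 − c) = 414 × (1 − 0.042614574994432)/0.468 ≈ €847 million.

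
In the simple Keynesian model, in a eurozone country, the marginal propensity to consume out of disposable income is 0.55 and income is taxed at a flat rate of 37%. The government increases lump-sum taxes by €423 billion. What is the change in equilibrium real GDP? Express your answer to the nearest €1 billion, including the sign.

−€356 billion

A lump-sum tax change of +€423 billion shifts disposable income by −€423 billion; first-round consumption changes by −c × ΔT = −0.55 × (+€423 billion) = −€232.65 billion.
Expenditure multiplier = 1/(1 − c(1−t)) = 1/(1 − 0.55×0.63) = 1/0.6535 ≈ 1.53.
The tax multiplier is −c × k ≈ −0.842, so ΔY = k × (−c·ΔT) = (−€232.65 billion) / 0.6535 ≈ −€356 billion.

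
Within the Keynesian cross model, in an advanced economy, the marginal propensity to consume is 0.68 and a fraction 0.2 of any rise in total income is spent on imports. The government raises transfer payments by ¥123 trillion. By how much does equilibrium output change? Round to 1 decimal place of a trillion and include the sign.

+¥160.8 trillion

The transfer change shifts disposable income by +¥123 trillion, so first-round consumption changes by c·ΔTR = 0.68 × (+¥123 trillion) = +¥83.64 trillion.
Expenditure multiplier = 1/(1 − c + m) = 1/(1 − 0.68 + 0.2) = 1/0.52 ≈ 1.923.
The transfer multiplier is c × k ≈ 1.308, so ΔY = k × (c·ΔTR) = (+¥83.64 trillion) / 0.52 ≈ +¥160.8 trillion.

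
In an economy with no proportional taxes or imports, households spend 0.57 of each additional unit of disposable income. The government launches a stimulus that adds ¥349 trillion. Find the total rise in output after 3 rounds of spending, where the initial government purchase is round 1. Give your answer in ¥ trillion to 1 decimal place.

Round 1 adds ΔG = ¥349 trillion; each later round is MPC = 0.57 times the previous.
After 3 rounds: 349 + 198.93 + 113.3901 = ΔG·(1 − c^3)/(1 − c) = 349 × (1 − 0.185193)/0.43 ≈ ¥661.3 trillion.

¥661.3 trillion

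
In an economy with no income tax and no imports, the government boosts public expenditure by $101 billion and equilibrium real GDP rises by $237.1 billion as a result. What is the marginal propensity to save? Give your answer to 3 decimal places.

Implied spending multiplier k = ΔY/ΔG = 237.1/101 ≈ 2.3475.
Since k = 1/(1 − MPC), MPC = 1 − 1/k = 1 − ΔG/ΔY = 1 − 101/237.1 ≈ 0.574.
MPS = 1 − MPC = 0.426.

0.426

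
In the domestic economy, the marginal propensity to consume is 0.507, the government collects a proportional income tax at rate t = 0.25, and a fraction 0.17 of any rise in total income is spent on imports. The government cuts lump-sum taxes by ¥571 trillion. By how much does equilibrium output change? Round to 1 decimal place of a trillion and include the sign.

A lump-sum tax change of −¥571 trillion shifts disposable income by +¥571 trillion; first-round consumption changes by −c × ΔT = −0.507 × (−¥571 trillion) = +¥289.497 trillion.
Expenditure multiplier = 1/(1 − c(1−t) + m) = 1/(1 − 0.507×0.75 + 0.17) = 1/0.78975 ≈ 1.266.
The tax multiplier is −c × k ≈ −0.642, so ΔY = k × (−c·ΔT) = (+¥289.497 trillion) / 0.78975 ≈ +¥366.6 trillion.

+¥366.6 trillion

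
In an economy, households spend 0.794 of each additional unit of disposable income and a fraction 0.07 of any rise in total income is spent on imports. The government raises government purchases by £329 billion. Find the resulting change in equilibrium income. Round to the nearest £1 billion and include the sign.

+£1,192 billion

Expenditure multiplier = 1/(1 − c + m) = 1/(1 − 0.794 + 0.07) = 1/0.276 ≈ 3.623.
ΔY = k × ΔG = (+£329 billion) / 0.276 ≈ +£1,192 billion.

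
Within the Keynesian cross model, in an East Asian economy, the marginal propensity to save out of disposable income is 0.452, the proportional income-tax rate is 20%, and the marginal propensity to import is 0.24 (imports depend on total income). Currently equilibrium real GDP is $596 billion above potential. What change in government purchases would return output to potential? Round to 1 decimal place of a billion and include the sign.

−$477.8 billion

MPC = 1 − MPS = 1 − 0.452 = 0.548.
Spending multiplier = 1/(1 − c(1−t) + m) = 1/(1 − 0.548×0.8 + 0.24) = 1/0.8016 ≈ 1.248.
Need ΔY = −$596 billion, so ΔG = ΔY/k = (−$596 billion) × 0.8016 ≈ −$477.8 billion.
The government should cut government purchases by $477.8 billion.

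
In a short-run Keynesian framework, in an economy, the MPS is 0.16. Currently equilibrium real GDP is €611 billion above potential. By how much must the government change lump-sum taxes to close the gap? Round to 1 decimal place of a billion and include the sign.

+€116.4 billion

MPC = 1 − MPS = 1 − 0.16 = 0.84.
Spending multiplier = 1/(1 − MPC) = 1/(1 − 0.84) = 1/0.16 = 6.25.
Tax multiplier = −c·k = −0.84/0.16 = −5.25. Need ΔY = −€611 billion, so ΔT = ΔY/(−c·k) = −(−€611 billion) × 0.16 / 0.84 ≈ +€116.4 billion.
The government should raise lump-sum taxes by €116.4 billion.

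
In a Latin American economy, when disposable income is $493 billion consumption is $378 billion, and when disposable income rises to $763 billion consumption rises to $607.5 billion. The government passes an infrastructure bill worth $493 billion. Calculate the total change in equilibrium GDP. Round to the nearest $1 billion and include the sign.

+$3,287 billion

MPC = ΔC/ΔYd = (607.5 − 378)/(763 − 493) = 229.5/270 = 0.85.
Expenditure multiplier = 1/(1 − MPC) = 1/(1 − 0.85) = 1/0.15 ≈ 6.667.
ΔY = k × ΔG = (+$493 billion) / 0.15 ≈ +$3,287 billion.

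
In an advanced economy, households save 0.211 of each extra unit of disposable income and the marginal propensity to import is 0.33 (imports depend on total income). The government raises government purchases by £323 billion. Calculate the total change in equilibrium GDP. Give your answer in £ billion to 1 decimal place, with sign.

MPC = 1 − MPS = 1 − 0.211 = 0.789.
Expenditure multiplier = 1/(1 − c + m) = 1/(1 − 0.789 + 0.33) = 1/0.541 ≈ 1.848.
ΔY = k × ΔG = (+£323 billion) / 0.541 ≈ +£597 billion.

+£597.0 billion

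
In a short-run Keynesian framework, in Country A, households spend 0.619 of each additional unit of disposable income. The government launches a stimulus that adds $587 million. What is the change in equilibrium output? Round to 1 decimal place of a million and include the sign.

Spending multiplier = 1/(1 − MPC) = 1/(1 − 0.619) = 1/0.381 ≈ 2.625.
ΔY = k × ΔG = (+$587 million) / 0.381 ≈ +$1,540.7 million.

+$1,540.7 million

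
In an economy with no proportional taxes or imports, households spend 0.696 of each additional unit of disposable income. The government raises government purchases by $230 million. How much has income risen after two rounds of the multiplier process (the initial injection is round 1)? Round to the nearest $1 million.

$390 million

Round 1 adds ΔG = $230 million; each later round is MPC = 0.696 times the previous.
After 2 rounds: 230 + 160.08 = ΔG·(1 − c^2)/(1 − c) = 230 × (1 − 0.484416)/0.304 ≈ $390 million.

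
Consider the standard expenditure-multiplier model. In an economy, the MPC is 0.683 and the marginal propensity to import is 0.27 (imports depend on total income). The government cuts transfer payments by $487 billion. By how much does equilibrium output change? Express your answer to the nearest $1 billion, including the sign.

The transfer change shifts disposable income by −$487 billion, so first-round consumption changes by c·ΔTR = 0.683 × (−$487 billion) = −$332.621 billion.
Expenditure multiplier = 1/(1 − c + m) = 1/(1 − 0.683 + 0.27) = 1/0.587 ≈ 1.704.
The transfer multiplier is c × k ≈ 1.164, so ΔY = k × (c·ΔTR) = (−$332.621 billion) / 0.587 ≈ −$567 billion.

−$567 billion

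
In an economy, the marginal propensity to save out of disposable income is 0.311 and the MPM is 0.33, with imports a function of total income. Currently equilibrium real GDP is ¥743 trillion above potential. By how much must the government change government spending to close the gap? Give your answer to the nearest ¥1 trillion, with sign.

−¥476 trillion

MPC = 1 − MPS = 1 − 0.311 = 0.689.
Spending multiplier = 1/(1 − c + m) = 1/(1 − 0.689 + 0.33) = 1/0.641 ≈ 1.56.
Need ΔY = −¥743 trillion, so ΔG = ΔY/k = (−¥743 trillion) × 0.641 ≈ −¥476 trillion.
The government should cut government spending by ¥476 trillion.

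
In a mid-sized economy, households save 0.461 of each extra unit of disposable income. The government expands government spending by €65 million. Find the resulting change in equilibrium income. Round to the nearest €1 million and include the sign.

+€141 million

MPC = 1 − MPS = 1 − 0.461 = 0.539.
Government-spending multiplier = 1/(1 − MPC) = 1/(1 − 0.539) = 1/0.461 ≈ 2.169.
ΔY = k × ΔG = (+€65 million) / 0.461 ≈ +€141 million.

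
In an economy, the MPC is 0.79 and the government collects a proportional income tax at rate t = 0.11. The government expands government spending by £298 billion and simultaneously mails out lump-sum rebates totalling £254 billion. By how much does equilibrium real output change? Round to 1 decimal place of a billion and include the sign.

+£1,679.6 billion

Expenditure multiplier = 1/(1 − c(1−t)) = 1/(1 − 0.79×0.89) = 1/0.2969 ≈ 3.368.
ΔG contributes k·ΔG = (+£298 billion) / 0.2969 ≈ +£1,003.7 billion.
ΔT of −£254 billion changes first-round spending by −c·ΔT = +£200.66 billion, contributing k·(−c·ΔT) = (+£200.66 billion) / 0.2969 ≈ +£675.9 billion.
Net ΔY = k(ΔG − c·ΔT) = (+£498.66 billion) / 0.2969 ≈ +£1,679.6 billion.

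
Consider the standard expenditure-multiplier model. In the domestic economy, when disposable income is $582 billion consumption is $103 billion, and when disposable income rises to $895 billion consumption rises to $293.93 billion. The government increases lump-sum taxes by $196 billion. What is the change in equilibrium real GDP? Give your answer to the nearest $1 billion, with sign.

MPC = ΔC/ΔYd = (293.93 − 103)/(895 − 582) = 190.93/313 = 0.61.
A lump-sum tax change of +$196 billion shifts disposable income by −$196 billion; first-round consumption changes by −c × ΔT = −0.61 × (+$196 billion) = −$119.56 billion.
Expenditure multiplier = 1/(1 − MPC) = 1/(1 − 0.61) = 1/0.39 ≈ 2.564.
The tax multiplier is −c × k ≈ −1.564, so ΔY = k × (−c·ΔT) = (−$119.56 billion) / 0.39 ≈ −$307 billion.

−$307 billion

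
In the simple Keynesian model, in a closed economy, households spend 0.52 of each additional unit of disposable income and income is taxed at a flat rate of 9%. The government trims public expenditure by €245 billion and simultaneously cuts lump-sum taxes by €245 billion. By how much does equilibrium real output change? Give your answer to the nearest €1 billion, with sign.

−€223 billion

Expenditure multiplier = 1/(1 − c(1−t)) = 1/(1 − 0.52×0.91) = 1/0.5268 ≈ 1.898.
ΔG contributes k·ΔG = (−€245 billion) / 0.5268 ≈ −€465.1 billion.
ΔT of −€245 billion changes first-round spending by −c·ΔT = +€127.4 billion, contributing k·(−c·ΔT) = (+€127.4 billion) / 0.5268 ≈ +€241.8 billion.
Net ΔY = k(ΔG − c·ΔT) = (−€117.6 billion) / 0.5268 ≈ −€223 billion.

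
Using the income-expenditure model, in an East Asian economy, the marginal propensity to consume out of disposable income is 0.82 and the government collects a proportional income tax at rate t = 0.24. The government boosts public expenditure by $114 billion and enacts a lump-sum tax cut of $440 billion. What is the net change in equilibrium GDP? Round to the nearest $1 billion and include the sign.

Expenditure multiplier = 1/(1 − c(1−t)) = 1/(1 − 0.82×0.76) = 1/0.3768 ≈ 2.654.
ΔG contributes k·ΔG = (+$114 billion) / 0.3768 ≈ +$302.5 billion.
ΔT of −$440 billion changes first-round spending by −c·ΔT = +$360.8 billion, contributing k·(−c·ΔT) = (+$360.8 billion) / 0.3768 ≈ +$957.5 billion.
Net ΔY = k(ΔG − c·ΔT) = (+$474.8 billion) / 0.3768 ≈ +$1,260 billion.

+$1,260 billion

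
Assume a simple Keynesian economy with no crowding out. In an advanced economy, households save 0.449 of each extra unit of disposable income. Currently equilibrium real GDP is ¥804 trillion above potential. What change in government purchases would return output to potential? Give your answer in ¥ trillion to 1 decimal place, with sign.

−¥361.0 trillion

MPC = 1 − MPS = 1 − 0.449 = 0.551.
Spending multiplier = 1/(1 − MPC) = 1/(1 − 0.551) = 1/0.449 ≈ 2.227.
Need ΔY = −¥804 trillion, so ΔG = ΔY/k = (−¥804 trillion) × 0.449 ≈ −¥361 trillion.
The government should cut government purchases by ¥361 trillion.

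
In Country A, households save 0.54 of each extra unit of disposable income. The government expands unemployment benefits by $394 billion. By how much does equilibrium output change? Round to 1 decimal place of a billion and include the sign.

MPC = 1 − MPS = 1 − 0.54 = 0.46.
The transfer change shifts disposable income by +$394 billion, so first-round consumption changes by c·ΔTR = 0.46 × (+$394 billion) = +$181.24 billion.
Expenditure multiplier = 1/(1 − MPC) = 1/(1 − 0.46) = 1/0.54 ≈ 1.852.
The transfer multiplier is c × k ≈ 0.852, so ΔY = k × (c·ΔTR) = (+$181.24 billion) / 0.54 ≈ +$335.6 billion.

+$335.6 billion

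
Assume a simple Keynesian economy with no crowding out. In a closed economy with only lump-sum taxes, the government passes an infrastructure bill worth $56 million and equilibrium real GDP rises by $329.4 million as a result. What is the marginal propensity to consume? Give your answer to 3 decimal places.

0.830

Implied spending multiplier k = ΔY/ΔG = 329.4/56 ≈ 5.8821.
Since k = 1/(1 − MPC), MPC = 1 − 1/k = 1 − ΔG/ΔY = 1 − 56/329.4 ≈ 0.830.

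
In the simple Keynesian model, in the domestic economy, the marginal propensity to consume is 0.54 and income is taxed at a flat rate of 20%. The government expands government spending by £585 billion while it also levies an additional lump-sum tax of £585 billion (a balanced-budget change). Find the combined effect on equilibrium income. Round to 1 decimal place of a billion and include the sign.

+£473.8 billion

Expenditure multiplier = 1/(1 − c(1−t)) = 1/(1 − 0.54×0.8) = 1/0.568 ≈ 1.761.
ΔG contributes k·ΔG = (+£585 billion) / 0.568 ≈ +£1,029.9 billion.
ΔT of +£585 billion changes first-round spending by −c·ΔT = −£315.9 billion, contributing k·(−c·ΔT) = (−£315.9 billion) / 0.568 ≈ −£556.2 billion.
Net ΔY = k(ΔG − c·ΔT) = (+£269.1 billion) / 0.568 ≈ +£473.8 billion.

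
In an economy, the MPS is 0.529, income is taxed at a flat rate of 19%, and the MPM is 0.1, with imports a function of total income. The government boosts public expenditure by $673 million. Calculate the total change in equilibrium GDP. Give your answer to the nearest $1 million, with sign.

MPC = 1 − MPS = 1 − 0.529 = 0.471.
Government-spending multiplier = 1/(1 − c(1−t) + m) = 1/(1 − 0.471×0.81 + 0.1) = 1/0.71849 ≈ 1.392.
ΔY = k × ΔG = (+$673 million) / 0.71849 ≈ +$937 million.

+$937 million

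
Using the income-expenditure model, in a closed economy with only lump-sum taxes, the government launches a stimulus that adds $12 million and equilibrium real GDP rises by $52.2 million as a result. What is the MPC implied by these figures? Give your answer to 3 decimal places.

Implied spending multiplier k = ΔY/ΔG = 52.2/12 = 4.35.
Since k = 1/(1 − MPC), MPC = 1 − 1/k = 1 − ΔG/ΔY = 1 − 12/52.2 ≈ 0.770.

0.770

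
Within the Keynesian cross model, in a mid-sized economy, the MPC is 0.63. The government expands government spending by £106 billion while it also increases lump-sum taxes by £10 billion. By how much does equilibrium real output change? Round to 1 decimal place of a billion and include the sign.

+£269.5 billion

Expenditure multiplier = 1/(1 − MPC) = 1/(1 − 0.63) = 1/0.37 ≈ 2.703.
ΔG contributes k·ΔG = (+£106 billion) / 0.37 ≈ +£286.5 billion.
ΔT of +£10 billion changes first-round spending by −c·ΔT = −£6.3 billion, contributing k·(−c·ΔT) = (−£6.3 billion) / 0.37 ≈ −£17 billion.
Net ΔY = k(ΔG − c·ΔT) = (+£99.7 billion) / 0.37 ≈ +£269.5 billion.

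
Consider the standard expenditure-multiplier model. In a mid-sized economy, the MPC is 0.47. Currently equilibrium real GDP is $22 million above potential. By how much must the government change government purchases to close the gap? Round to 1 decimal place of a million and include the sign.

Spending multiplier = 1/(1 − MPC) = 1/(1 − 0.47) = 1/0.53 ≈ 1.887.
Need ΔY = −$22 million, so ΔG = ΔY/k = (−$22 million) × 0.53 ≈ −$11.7 million.
The government should cut government purchases by $11.7 million.

−$11.7 million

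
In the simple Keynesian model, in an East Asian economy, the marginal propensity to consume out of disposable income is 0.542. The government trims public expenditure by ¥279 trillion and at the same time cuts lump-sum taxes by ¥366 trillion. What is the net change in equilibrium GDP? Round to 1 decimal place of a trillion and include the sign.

−¥176.0 trillion

Expenditure multiplier = 1/(1 − MPC) = 1/(1 − 0.542) = 1/0.458 ≈ 2.183.
ΔG contributes k·ΔG = (−¥279 trillion) / 0.458 ≈ −¥609.2 trillion.
ΔT of −¥366 trillion changes first-round spending by −c·ΔT = +¥198.372 trillion, contributing k·(−c·ΔT) = (+¥198.372 trillion) / 0.458 ≈ +¥433.1 trillion.
Net ΔY = k(ΔG − c·ΔT) = (−¥80.628 trillion) / 0.458 ≈ −¥176 trillion.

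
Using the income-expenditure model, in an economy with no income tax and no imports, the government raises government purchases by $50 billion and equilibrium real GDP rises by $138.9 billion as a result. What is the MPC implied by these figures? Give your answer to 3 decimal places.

0.640

Implied spending multiplier k = ΔY/ΔG = 138.9/50 = 2.778.
Since k = 1/(1 − MPC), MPC = 1 − 1/k = 1 − ΔG/ΔY = 1 − 50/138.9 ≈ 0.640.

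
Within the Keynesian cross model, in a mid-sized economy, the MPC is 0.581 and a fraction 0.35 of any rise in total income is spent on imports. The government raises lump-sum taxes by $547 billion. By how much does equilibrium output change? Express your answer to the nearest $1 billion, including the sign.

−$413 billion

A lump-sum tax change of +$547 billion shifts disposable income by −$547 billion; first-round consumption changes by −c × ΔT = −0.581 × (+$547 billion) = −$317.807 billion.
Expenditure multiplier = 1/(1 − c + m) = 1/(1 − 0.581 + 0.35) = 1/0.769 ≈ 1.3.
The tax multiplier is −c × k ≈ −0.756, so ΔY = k × (−c·ΔT) = (−$317.807 billion) / 0.769 ≈ −$413 billion.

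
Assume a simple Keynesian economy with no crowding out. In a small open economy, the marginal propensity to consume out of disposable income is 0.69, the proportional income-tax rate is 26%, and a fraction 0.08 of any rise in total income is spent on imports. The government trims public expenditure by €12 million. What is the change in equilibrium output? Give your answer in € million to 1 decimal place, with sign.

−€21.1 million

Expenditure multiplier = 1/(1 − c(1−t) + m) = 1/(1 − 0.69×0.74 + 0.08) = 1/0.5694 ≈ 1.756.
ΔY = k × ΔG = (−€12 million) / 0.5694 ≈ −€21.1 million.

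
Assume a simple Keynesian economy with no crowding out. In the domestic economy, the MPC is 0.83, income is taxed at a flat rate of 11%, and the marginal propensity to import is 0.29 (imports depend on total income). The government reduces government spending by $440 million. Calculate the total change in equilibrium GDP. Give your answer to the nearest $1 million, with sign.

−$798 million

Government-spending multiplier = 1/(1 − c(1−t) + m) = 1/(1 − 0.83×0.89 + 0.29) = 1/0.5513 ≈ 1.814.
ΔY = k × ΔG = (−$440 million) / 0.5513 ≈ −$798 million.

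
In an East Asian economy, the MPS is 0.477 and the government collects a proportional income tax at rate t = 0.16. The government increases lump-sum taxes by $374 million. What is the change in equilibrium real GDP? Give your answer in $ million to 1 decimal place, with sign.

MPC = 1 − MPS = 1 − 0.477 = 0.523.
A lump-sum tax change of +$374 million shifts disposable income by −$374 million; first-round consumption changes by −c × ΔT = −0.523 × (+$374 million) = −$195.602 million.
Expenditure multiplier = 1/(1 − c(1−t)) = 1/(1 − 0.523×0.84) = 1/0.56068 ≈ 1.784.
The tax multiplier is −c × k ≈ −0.933, so ΔY = k × (−c·ΔT) = (−$195.602 million) / 0.56068 ≈ −$348.9 million.

−$348.9 million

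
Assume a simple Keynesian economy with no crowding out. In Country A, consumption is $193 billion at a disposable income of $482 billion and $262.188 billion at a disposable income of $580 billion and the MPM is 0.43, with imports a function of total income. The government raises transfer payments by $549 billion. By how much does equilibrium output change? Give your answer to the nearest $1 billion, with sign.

MPC = ΔC/ΔYd = (262.188 − 193)/(580 − 482) = 69.188/98 = 0.706.
The transfer change shifts disposable income by +$549 billion, so first-round consumption changes by c·ΔTR = 0.706 × (+$549 billion) = +$387.594 billion.
Expenditure multiplier = 1/(1 − c + m) = 1/(1 − 0.706 + 0.43) = 1/0.724 ≈ 1.381.
The transfer multiplier is c × k ≈ 0.975, so ΔY = k × (c·ΔTR) = (+$387.594 billion) / 0.724 ≈ +$535 billion.

+$535 billion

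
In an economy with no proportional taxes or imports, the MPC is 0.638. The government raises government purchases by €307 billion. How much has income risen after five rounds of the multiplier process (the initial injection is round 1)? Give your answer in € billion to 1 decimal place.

€758.4 billion

Round 1 adds ΔG = €307 billion; each later round is MPC = 0.638 times the previous.
After 5 rounds: 307 + 195.866 + 124.962508 + 79.726080104 + 50.865239106352 = ΔG·(1 − c^5)/(1 − c) = 307 × (1 − 0.105706913843168)/0.362 ≈ €758.4 billion.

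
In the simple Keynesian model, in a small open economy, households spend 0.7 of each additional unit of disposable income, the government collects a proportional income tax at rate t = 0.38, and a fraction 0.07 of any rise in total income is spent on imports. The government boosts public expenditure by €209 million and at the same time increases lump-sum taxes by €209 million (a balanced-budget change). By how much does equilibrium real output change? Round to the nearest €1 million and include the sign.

+€99 million

Expenditure multiplier = 1/(1 − c(1−t) + m) = 1/(1 − 0.7×0.62 + 0.07) = 1/0.636 ≈ 1.572.
ΔG contributes k·ΔG = (+€209 million) / 0.636 ≈ +€328.6 million.
ΔT of +€209 million changes first-round spending by −c·ΔT = −€146.3 million, contributing k·(−c·ΔT) = (−€146.3 million) / 0.636 ≈ −€230 million.
Net ΔY = k(ΔG − c·ΔT) = (+€62.7 million) / 0.636 ≈ +€99 million.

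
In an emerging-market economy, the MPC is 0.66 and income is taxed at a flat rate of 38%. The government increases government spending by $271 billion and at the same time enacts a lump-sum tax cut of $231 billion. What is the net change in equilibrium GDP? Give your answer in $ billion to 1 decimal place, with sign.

Expenditure multiplier = 1/(1 − c(1−t)) = 1/(1 − 0.66×0.62) = 1/0.5908 ≈ 1.693.
ΔG contributes k·ΔG = (+$271 billion) / 0.5908 ≈ +$458.7 billion.
ΔT of −$231 billion changes first-round spending by −c·ΔT = +$152.46 billion, contributing k·(−c·ΔT) = (+$152.46 billion) / 0.5908 ≈ +$258.1 billion.
Net ΔY = k(ΔG − c·ΔT) = (+$423.46 billion) / 0.5908 ≈ +$716.8 billion.

+$716.8 billion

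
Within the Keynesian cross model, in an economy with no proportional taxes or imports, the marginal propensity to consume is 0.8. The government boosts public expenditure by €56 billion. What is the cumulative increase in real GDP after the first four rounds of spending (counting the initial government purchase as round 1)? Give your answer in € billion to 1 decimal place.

€165.3 billion

Round 1 adds ΔG = €56 billion; each later round is MPC = 0.8 times the previous.
After 4 rounds: 56 + 44.8 + 35.84 + 28.672 = ΔG·(1 − c^4)/(1 − c) = 56 × (1 − 0.4096)/0.2 ≈ €165.3 billion.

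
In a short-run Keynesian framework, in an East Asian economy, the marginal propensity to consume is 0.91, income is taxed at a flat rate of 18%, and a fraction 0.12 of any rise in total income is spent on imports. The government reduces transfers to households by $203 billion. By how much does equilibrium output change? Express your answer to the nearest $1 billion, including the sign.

The transfer change shifts disposable income by −$203 billion, so first-round consumption changes by c·ΔTR = 0.91 × (−$203 billion) = −$184.73 billion.
Expenditure multiplier = 1/(1 − c(1−t) + m) = 1/(1 − 0.91×0.82 + 0.12) = 1/0.3738 ≈ 2.675.
The transfer multiplier is c × k ≈ 2.434, so ΔY = k × (c·ΔTR) = (−$184.73 billion) / 0.3738 ≈ −$494 billion.

−$494 billion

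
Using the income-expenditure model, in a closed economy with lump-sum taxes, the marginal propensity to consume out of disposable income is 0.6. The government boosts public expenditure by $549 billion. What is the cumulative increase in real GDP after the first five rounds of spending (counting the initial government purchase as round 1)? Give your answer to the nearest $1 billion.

$1,266 billion

Round 1 adds ΔG = $549 billion; each later round is MPC = 0.6 times the previous.
After 5 rounds: 549 + 329.4 + 197.64 + 118.584 + 71.1504 = ΔG·(1 − c^5)/(1 − c) = 549 × (1 − 0.07776)/0.4 ≈ $1,266 billion.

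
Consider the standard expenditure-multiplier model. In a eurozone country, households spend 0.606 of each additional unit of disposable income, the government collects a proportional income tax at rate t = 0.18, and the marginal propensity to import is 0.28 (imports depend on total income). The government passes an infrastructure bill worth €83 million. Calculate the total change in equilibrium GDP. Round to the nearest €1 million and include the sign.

Government-spending multiplier = 1/(1 − c(1−t) + m) = 1/(1 − 0.606×0.82 + 0.28) = 1/0.78308 ≈ 1.277.
ΔY = k × ΔG = (+€83 million) / 0.78308 ≈ +€106 million.

+€106 million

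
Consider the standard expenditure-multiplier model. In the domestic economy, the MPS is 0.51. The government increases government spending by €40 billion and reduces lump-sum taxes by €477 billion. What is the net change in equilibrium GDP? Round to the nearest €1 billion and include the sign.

+€537 billion

MPC = 1 − MPS = 1 − 0.51 = 0.49.
Expenditure multiplier = 1/(1 − MPC) = 1/(1 − 0.49) = 1/0.51 ≈ 1.961.
ΔG contributes k·ΔG = (+€40 billion) / 0.51 ≈ +€78.4 billion.
ΔT of −€477 billion changes first-round spending by −c·ΔT = +€233.73 billion, contributing k·(−c·ΔT) = (+€233.73 billion) / 0.51 ≈ +€458.3 billion.
Net ΔY = k(ΔG − c·ΔT) = (+€273.73 billion) / 0.51 ≈ +€537 billion.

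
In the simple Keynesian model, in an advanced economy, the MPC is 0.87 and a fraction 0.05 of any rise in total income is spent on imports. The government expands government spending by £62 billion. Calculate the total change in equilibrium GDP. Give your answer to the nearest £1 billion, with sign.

Expenditure multiplier = 1/(1 − c + m) = 1/(1 − 0.87 + 0.05) = 1/0.18 ≈ 5.556.
ΔY = k × ΔG = (+£62 billion) / 0.18 ≈ +£344 billion.

+£344 billion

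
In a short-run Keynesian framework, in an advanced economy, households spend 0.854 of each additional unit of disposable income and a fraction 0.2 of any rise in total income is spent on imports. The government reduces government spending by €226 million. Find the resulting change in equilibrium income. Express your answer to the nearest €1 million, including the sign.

Expenditure multiplier = 1/(1 − c + m) = 1/(1 − 0.854 + 0.2) = 1/0.346 ≈ 2.89.
ΔY = k × ΔG = (−€226 million) / 0.346 ≈ −€653 million.

−€653 million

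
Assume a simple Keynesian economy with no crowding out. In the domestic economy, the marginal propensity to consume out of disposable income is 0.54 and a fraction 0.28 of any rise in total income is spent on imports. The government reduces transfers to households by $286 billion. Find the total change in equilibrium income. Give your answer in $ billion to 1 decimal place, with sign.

−$208.7 billion

The transfer change shifts disposable income by −$286 billion, so first-round consumption changes by c·ΔTR = 0.54 × (−$286 billion) = −$154.44 billion.
Expenditure multiplier = 1/(1 − c + m) = 1/(1 − 0.54 + 0.28) = 1/0.74 ≈ 1.351.
The transfer multiplier is c × k ≈ 0.73, so ΔY = k × (c·ΔTR) = (−$154.44 billion) / 0.74 ≈ −$208.7 billion.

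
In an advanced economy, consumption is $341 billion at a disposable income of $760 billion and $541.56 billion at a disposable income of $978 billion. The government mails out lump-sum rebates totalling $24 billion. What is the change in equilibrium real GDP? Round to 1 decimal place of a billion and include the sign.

MPC = ΔC/ΔYd = (541.56 − 341)/(978 − 760) = 200.56/218 = 0.92.
A lump-sum tax change of −$24 billion shifts disposable income by +$24 billion; first-round consumption changes by −c × ΔT = −0.92 × (−$24 billion) = +$22.08 billion.
Expenditure multiplier = 1/(1 − MPC) = 1/(1 − 0.92) = 1/0.08 = 12.5.
The tax multiplier is −c × k = −11.5, so ΔY = k × (−c·ΔT) = (+$22.08 billion) / 0.08 = +$276 billion.

+$276.0 billion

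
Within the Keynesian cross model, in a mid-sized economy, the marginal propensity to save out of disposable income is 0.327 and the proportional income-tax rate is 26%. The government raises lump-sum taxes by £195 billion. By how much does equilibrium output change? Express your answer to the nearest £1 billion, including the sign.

−£261 billion

MPC = 1 − MPS = 1 − 0.327 = 0.673.
A lump-sum tax change of +£195 billion shifts disposable income by −£195 billion; first-round consumption changes by −c × ΔT = −0.673 × (+£195 billion) = −£131.235 billion.
Expenditure multiplier = 1/(1 − c(1−t)) = 1/(1 − 0.673×0.74) = 1/0.50198 ≈ 1.992.
The tax multiplier is −c × k ≈ −1.341, so ΔY = k × (−c·ΔT) = (−£131.235 billion) / 0.50198 ≈ −£261 billion.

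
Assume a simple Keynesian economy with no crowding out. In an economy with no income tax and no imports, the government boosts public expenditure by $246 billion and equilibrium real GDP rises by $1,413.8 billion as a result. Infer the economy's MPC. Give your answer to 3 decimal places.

Implied spending multiplier k = ΔY/ΔG = 1,413.8/246 ≈ 5.7472.
Since k = 1/(1 − MPC), MPC = 1 − 1/k = 1 − ΔG/ΔY = 1 − 246/1,413.8 ≈ 0.826.

0.826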